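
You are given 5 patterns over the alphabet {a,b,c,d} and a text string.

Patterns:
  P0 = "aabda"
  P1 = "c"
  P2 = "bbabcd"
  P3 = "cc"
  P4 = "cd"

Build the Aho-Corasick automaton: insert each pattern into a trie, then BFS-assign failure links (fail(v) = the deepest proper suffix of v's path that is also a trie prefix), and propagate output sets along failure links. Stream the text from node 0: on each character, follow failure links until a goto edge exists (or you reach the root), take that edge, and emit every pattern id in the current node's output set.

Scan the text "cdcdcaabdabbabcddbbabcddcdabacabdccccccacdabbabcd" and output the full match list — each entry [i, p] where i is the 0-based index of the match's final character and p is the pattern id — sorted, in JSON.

Construct AC machine:
Trie nodes:
  n0 'ε': a→1 b→7 c→6
  n1 'a': a→2
  n2 'aa': b→3
  n3 'aab': d→4
  n4 'aabd': a→5
  n5 'aabda': ·  ←P0
  n6 'c': c→13 d→14  ←P1
  n7 'b': b→8
  n8 'bb': a→9
  n9 'bba': b→10
  n10 'bbab': c→11
  n11 'bbabc': d→12
  n12 'bbabcd': ·  ←P2
  n13 'cc': ·  ←P3
  n14 'cd': ·  ←P4

Failure links (BFS by depth):
  n1('a'): parent n0 fail=0; on 'a' 0 → fail=0;  out ∅∪∅=∅
  n6('c'): parent n0 fail=0; on 'c' 0 → fail=0;  out {1}∪∅={1}
  n7('b'): parent n0 fail=0; on 'b' 0 → fail=0;  out ∅∪∅=∅
  n2('aa'): parent n1 fail=0; on 'a' 0 → fail=1;  out ∅∪∅=∅
  n8('bb'): parent n7 fail=0; on 'b' 0 → fail=7;  out ∅∪∅=∅
  n13('cc'): parent n6 fail=0; on 'c' 0 → fail=6;  out {3}∪{1}={1,3}
  n14('cd'): parent n6 fail=0; on 'd' 0 → fail=0;  out {4}∪∅={4}
  n3('aab'): parent n2 fail=1; on 'b' 1→0 → fail=7;  out ∅∪∅=∅
  n9('bba'): parent n8 fail=7; on 'a' 7→0 → fail=1;  out ∅∪∅=∅
  n4('aabd'): parent n3 fail=7; on 'd' 7→0 → fail=0;  out ∅∪∅=∅
  n10('bbab'): parent n9 fail=1; on 'b' 1→0 → fail=7;  out ∅∪∅=∅
  n5('aabda'): parent n4 fail=0; on 'a' 0 → fail=1;  out {0}∪∅={0}
  n11('bbabc'): parent n10 fail=7; on 'c' 7→0 → fail=6;  out ∅∪{1}={1}
  n12('bbabcd'): parent n11 fail=6; on 'd' 6 → fail=14;  out {2}∪{4}={2,4}

Run:
i=0 'c': node 0→6  → match P1@[0:0]
i=1 'd': node 6→14  → match P4@[0:1]
i=2 'c': node 14→6 (via fail)  → match P1@[2:2]
i=3 'd': node 6→14  → match P4@[2:3]
i=4 'c': node 14→6 (via fail)  → match P1@[4:4]
i=5 'a': node 6→1 (via fail)
i=6 'a': node 1→2
i=7 'b': node 2→3
i=8 'd': node 3→4
i=9 'a': node 4→5  → match P0@[5:9]
i=10 'b': node 5→7 (via fail)
i=11 'b': node 7→8
i=12 'a': node 8→9
i=13 'b': node 9→10
i=14 'c': node 10→11  → match P1@[14:14]
i=15 'd': node 11→12  → match P2@[10:15],P4@[14:15]
i=16 'd': node 12→0 (via fail)
i=17 'b': node 0→7
i=18 'b': node 7→8
i=19 'a': node 8→9
i=20 'b': node 9→10
i=21 'c': node 10→11  → match P1@[21:21]
i=22 'd': node 11→12  → match P2@[17:22],P4@[21:22]
i=23 'd': node 12→0 (via fail)
i=24 'c': node 0→6  → match P1@[24:24]
i=25 'd': node 6→14  → match P4@[24:25]
i=26 'a': node 14→1 (via fail)
i=27 'b': node 1→7 (via fail)
i=28 'a': node 7→1 (via fail)
i=29 'c': node 1→6 (via fail)  → match P1@[29:29]
i=30 'a': node 6→1 (via fail)
i=31 'b': node 1→7 (via fail)
i=32 'd': node 7→0 (via fail)
i=33 'c': node 0→6  → match P1@[33:33]
i=34 'c': node 6→13  → match P1@[34:34],P3@[33:34]
i=35 'c': node 13→13 (via fail)  → match P1@[35:35],P3@[34:35]
i=36 'c': node 13→13 (via fail)  → match P1@[36:36],P3@[35:36]
i=37 'c': node 13→13 (via fail)  → match P1@[37:37],P3@[36:37]
i=38 'c': node 13→13 (via fail)  → match P1@[38:38],P3@[37:38]
i=39 'a': node 13→1 (via fail)
i=40 'c': node 1→6 (via fail)  → match P1@[40:40]
i=41 'd': node 6→14  → match P4@[40:41]
i=42 'a': node 14→1 (via fail)
i=43 'b': node 1→7 (via fail)
i=44 'b': node 7→8
i=45 'a': node 8→9
i=46 'b': node 9→10
i=47 'c': node 10→11  → match P1@[47:47]
i=48 'd': node 11→12  → match P2@[43:48],P4@[47:48]

All matches (sorted): [[0,1],[1,4],[2,1],[3,4],[4,1],[9,0],[14,1],[15,2],[15,4],[21,1],[22,2],[22,4],[24,1],[25,4],[29,1],[33,1],[34,1],[34,3],[35,1],[35,3],[36,1],[36,3],[37,1],[37,3],[38,1],[38,3],[40,1],[41,4],[47,1],[48,2],[48,4]]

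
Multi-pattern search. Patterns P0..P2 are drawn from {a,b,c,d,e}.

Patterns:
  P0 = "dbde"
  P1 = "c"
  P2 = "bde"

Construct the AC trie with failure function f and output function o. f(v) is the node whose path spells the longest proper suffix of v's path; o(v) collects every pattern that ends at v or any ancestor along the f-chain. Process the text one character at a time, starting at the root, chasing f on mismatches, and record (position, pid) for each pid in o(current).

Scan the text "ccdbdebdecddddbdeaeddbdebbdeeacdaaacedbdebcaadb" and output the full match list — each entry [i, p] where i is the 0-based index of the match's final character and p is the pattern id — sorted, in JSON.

Build automaton:
Trie (insert patterns):
  n0 'ε': b→6 c→5 d→1
  n1 'd': b→2
  n2 'db': d→3
  n3 'dbd': e→4
  n4 'dbde': ·  [P0 ends]
  n5 'c': ·  [P1 ends]
  n6 'b': d→7
  n7 'bd': e→8
  n8 'bde': ·  [P2 ends]

BFS fail/out derivation:
  fail(1) 'd': from fail(0)=0 chase 'd': 0 ⇒ 0;  out=∅∪out(0)=∅
  fail(5) 'c': from fail(0)=0 chase 'c': 0 ⇒ 0;  out={1}∪out(0)={1}
  fail(6) 'b': from fail(0)=0 chase 'b': 0 ⇒ 0;  out=∅∪out(0)=∅
  fail(2) 'db': from fail(1)=0 chase 'b': 0 ⇒ 6;  out=∅∪out(6)=∅
  fail(7) 'bd': from fail(6)=0 chase 'd': 0 ⇒ 1;  out=∅∪out(1)=∅
  fail(3) 'dbd': from fail(2)=6 chase 'd': 6 ⇒ 7;  out=∅∪out(7)=∅
  fail(8) 'bde': from fail(7)=1 chase 'e': 1→0 ⇒ 0;  out={2}∪out(0)={2}
  fail(4) 'dbde': from fail(3)=7 chase 'e': 7 ⇒ 8;  out={0}∪out(8)={0,2}

Text stream:
[0] read 'c'  n0⇒n5  emit P1@[0:0]
[1] read 'c'  n5⇒n5 ·f  emit P1@[1:1]
[2] read 'd'  n5⇒n1 ·f
[3] read 'b'  n1⇒n2
[4] read 'd'  n2⇒n3
[5] read 'e'  n3⇒n4  emit P0@[2:5],P2@[3:5]
[6] read 'b'  n4⇒n6 ·f
[7] read 'd'  n6⇒n7
[8] read 'e'  n7⇒n8  emit P2@[6:8]
[9] read 'c'  n8⇒n5 ·f  emit P1@[9:9]
[10] read 'd'  n5⇒n1 ·f
[11] read 'd'  n1⇒n1 ·f
[12] read 'd'  n1⇒n1 ·f
[13] read 'd'  n1⇒n1 ·f
[14] read 'b'  n1⇒n2
[15] read 'd'  n2⇒n3
[16] read 'e'  n3⇒n4  emit P0@[13:16],P2@[14:16]
[17] read 'a'  n4⇒n0 ·f
[18] read 'e'  n0⇒n0
[19] read 'd'  n0⇒n1
[20] read 'd'  n1⇒n1 ·f
[21] read 'b'  n1⇒n2
[22] read 'd'  n2⇒n3
[23] read 'e'  n3⇒n4  emit P0@[20:23],P2@[21:23]
[24] read 'b'  n4⇒n6 ·f
[25] read 'b'  n6⇒n6 ·f
[26] read 'd'  n6⇒n7
[27] read 'e'  n7⇒n8  emit P2@[25:27]
[28] read 'e'  n8⇒n0 ·f
[29] read 'a'  n0⇒n0
[30] read 'c'  n0⇒n5  emit P1@[30:30]
[31] read 'd'  n5⇒n1 ·f
[32] read 'a'  n1⇒n0 ·f
[33] read 'a'  n0⇒n0
[34] read 'a'  n0⇒n0
[35] read 'c'  n0⇒n5  emit P1@[35:35]
[36] read 'e'  n5⇒n0 ·f
[37] read 'd'  n0⇒n1
[38] read 'b'  n1⇒n2
[39] read 'd'  n2⇒n3
[40] read 'e'  n3⇒n4  emit P0@[37:40],P2@[38:40]
[41] read 'b'  n4⇒n6 ·f
[42] read 'c'  n6⇒n5 ·f  emit P1@[42:42]
[43] read 'a'  n5⇒n0 ·f
[44] read 'a'  n0⇒n0
[45] read 'd'  n0⇒n1
[46] read 'b'  n1⇒n2

Matches: [[0,1],[1,1],[5,0],[5,2],[8,2],[9,1],[16,0],[16,2],[23,0],[23,2],[27,2],[30,1],[35,1],[40,0],[40,2],[42,1]]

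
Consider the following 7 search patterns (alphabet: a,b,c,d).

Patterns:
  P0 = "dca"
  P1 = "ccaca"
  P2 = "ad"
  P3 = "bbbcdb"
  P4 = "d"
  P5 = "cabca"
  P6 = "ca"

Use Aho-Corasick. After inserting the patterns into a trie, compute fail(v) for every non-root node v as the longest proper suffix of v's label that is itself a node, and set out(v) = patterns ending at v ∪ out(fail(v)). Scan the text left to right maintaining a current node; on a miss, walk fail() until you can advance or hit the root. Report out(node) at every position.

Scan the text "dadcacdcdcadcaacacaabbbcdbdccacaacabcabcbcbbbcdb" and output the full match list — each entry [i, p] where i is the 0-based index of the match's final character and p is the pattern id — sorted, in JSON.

Construct AC machine:
Trie (insert patterns):
  0='ε' goto a→9 b→11 c→4 d→1
  1='d' goto c→2  ←P4
  2='dc' goto a→3
  3='dca' goto ·  ←P0
  4='c' goto a→17 c→5
  5='cc' goto a→6
  6='cca' goto c→7
  7='ccac' goto a→8
  8='ccaca' goto ·  ←P1
  9='a' goto d→10
  10='ad' goto ·  ←P2
  11='b' goto b→12
  12='bb' goto b→13
  13='bbb' goto c→14
  14='bbbc' goto d→15
  15='bbbcd' goto b→16
  16='bbbcdb' goto ·  ←P3
  17='ca' goto b→18  ←P6
  18='cab' goto c→19
  19='cabc' goto a→20
  20='cabca' goto ·  ←P5

BFS fail/out derivation:
  n1('d'): parent n0 fail=0; on 'd' 0 → fail=0;  out {4}∪∅={4}
  n4('c'): parent n0 fail=0; on 'c' 0 → fail=0;  out ∅∪∅=∅
  n9('a'): parent n0 fail=0; on 'a' 0 → fail=0;  out ∅∪∅=∅
  n11('b'): parent n0 fail=0; on 'b' 0 → fail=0;  out ∅∪∅=∅
  n2('dc'): parent n1 fail=0; on 'c' 0 → fail=4;  out ∅∪∅=∅
  n5('cc'): parent n4 fail=0; on 'c' 0 → fail=4;  out ∅∪∅=∅
  n10('ad'): parent n9 fail=0; on 'd' 0 → fail=1;  out {2}∪{4}={2,4}
  n12('bb'): parent n11 fail=0; on 'b' 0 → fail=11;  out ∅∪∅=∅
  n17('ca'): parent n4 fail=0; on 'a' 0 → fail=9;  out {6}∪∅={6}
  n3('dca'): parent n2 fail=4; on 'a' 4 → fail=17;  out {0}∪{6}={0,6}
  n6('cca'): parent n5 fail=4; on 'a' 4 → fail=17;  out ∅∪{6}={6}
  n13('bbb'): parent n12 fail=11; on 'b' 11 → fail=12;  out ∅∪∅=∅
  n18('cab'): parent n17 fail=9; on 'b' 9→0 → fail=11;  out ∅∪∅=∅
  n7('ccac'): parent n6 fail=17; on 'c' 17→9→0 → fail=4;  out ∅∪∅=∅
  n14('bbbc'): parent n13 fail=12; on 'c' 12→11→0 → fail=4;  out ∅∪∅=∅
  n19('cabc'): parent n18 fail=11; on 'c' 11→0 → fail=4;  out ∅∪∅=∅
  n8('ccaca'): parent n7 fail=4; on 'a' 4 → fail=17;  out {1}∪{6}={1,6}
  n15('bbbcd'): parent n14 fail=4; on 'd' 4→0 → fail=1;  out ∅∪{4}={4}
  n20('cabca'): parent n19 fail=4; on 'a' 4 → fail=17;  out {5}∪{6}={5,6}
  n16('bbbcdb'): parent n15 fail=1; on 'b' 1→0 → fail=11;  out {3}∪∅={3}

Run:
i=0 'd': node 0→1  emit P4@[0:0]
i=1 'a': node 1→9 (fail-walked)
i=2 'd': node 9→10  emit P2@[1:2],P4@[2:2]
i=3 'c': node 10→2 (fail-walked)
i=4 'a': node 2→3  emit P0@[2:4],P6@[3:4]
i=5 'c': node 3→4 (fail-walked)
i=6 'd': node 4→1 (fail-walked)  emit P4@[6:6]
i=7 'c': node 1→2
i=8 'd': node 2→1 (fail-walked)  emit P4@[8:8]
i=9 'c': node 1→2
i=10 'a': node 2→3  emit P0@[8:10],P6@[9:10]
i=11 'd': node 3→10 (fail-walked)  emit P2@[10:11],P4@[11:11]
i=12 'c': node 10→2 (fail-walked)
i=13 'a': node 2→3  emit P0@[11:13],P6@[12:13]
i=14 'a': node 3→9 (fail-walked)
i=15 'c': node 9→4 (fail-walked)
i=16 'a': node 4→17  emit P6@[15:16]
i=17 'c': node 17→4 (fail-walked)
i=18 'a': node 4→17  emit P6@[17:18]
i=19 'a': node 17→9 (fail-walked)
i=20 'b': node 9→11 (fail-walked)
i=21 'b': node 11→12
i=22 'b': node 12→13
i=23 'c': node 13→14
i=24 'd': node 14→15  emit P4@[24:24]
i=25 'b': node 15→16  emit P3@[20:25]
i=26 'd': node 16→1 (fail-walked)  emit P4@[26:26]
i=27 'c': node 1→2
i=28 'c': node 2→5 (fail-walked)
i=29 'a': node 5→6  emit P6@[28:29]
i=30 'c': node 6→7
i=31 'a': node 7→8  emit P1@[27:31],P6@[30:31]
i=32 'a': node 8→9 (fail-walked)
i=33 'c': node 9→4 (fail-walked)
i=34 'a': node 4→17  emit P6@[33:34]
i=35 'b': node 17→18
i=36 'c': node 18→19
i=37 'a': node 19→20  emit P5@[33:37],P6@[36:37]
i=38 'b': node 20→18 (fail-walked)
i=39 'c': node 18→19
i=40 'b': node 19→11 (fail-walked)
i=41 'c': node 11→4 (fail-walked)
i=42 'b': node 4→11 (fail-walked)
i=43 'b': node 11→12
i=44 'b': node 12→13
i=45 'c': node 13→14
i=46 'd': node 14→15  emit P4@[46:46]
i=47 'b': node 15→16  emit P3@[42:47]

All matches (sorted): [[0,4],[2,2],[2,4],[4,0],[4,6],[6,4],[8,4],[10,0],[10,6],[11,2],[11,4],[13,0],[13,6],[16,6],[18,6],[24,4],[25,3],[26,4],[29,6],[31,1],[31,6],[34,6],[37,5],[37,6],[46,4],[47,3]]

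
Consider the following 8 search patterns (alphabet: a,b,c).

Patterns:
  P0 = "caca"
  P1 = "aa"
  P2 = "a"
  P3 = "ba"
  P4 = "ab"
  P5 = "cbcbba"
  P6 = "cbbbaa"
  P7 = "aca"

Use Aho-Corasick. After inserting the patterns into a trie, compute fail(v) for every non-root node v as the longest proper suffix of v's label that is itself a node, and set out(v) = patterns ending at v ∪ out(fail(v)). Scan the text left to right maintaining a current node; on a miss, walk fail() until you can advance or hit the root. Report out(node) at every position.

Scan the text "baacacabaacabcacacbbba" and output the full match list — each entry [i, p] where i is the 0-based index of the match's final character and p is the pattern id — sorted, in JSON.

Build automaton:
Trie (insert patterns):
  n0 'ε': a→5 b→7 c→1
  n1 'c': a→2 b→10
  n2 'ca': c→3
  n3 'cac': a→4
  n4 'caca': ·  [P0 ends]
  n5 'a': a→6 b→9 c→19  [P2 ends]
  n6 'aa': ·  [P1 ends]
  n7 'b': a→8
  n8 'ba': ·  [P3 ends]
  n9 'ab': ·  [P4 ends]
  n10 'cb': b→15 c→11
  n11 'cbc': b→12
  n12 'cbcb': b→13
  n13 'cbcbb': a→14
  n14 'cbcbba': ·  [P5 ends]
  n15 'cbb': b→16
  n16 'cbbb': a→17
  n17 'cbbba': a→18
  n18 'cbbbaa': ·  [P6 ends]
  n19 'ac': a→20
  n20 'aca': ·  [P7 ends]

BFS fail/out derivation:
  n1('c'): parent n0 fail=0; on 'c' 0 → fail=0;  out ∅∪∅=∅
  n5('a'): parent n0 fail=0; on 'a' 0 → fail=0;  out {2}∪∅={2}
  n7('b'): parent n0 fail=0; on 'b' 0 → fail=0;  out ∅∪∅=∅
  n2('ca'): parent n1 fail=0; on 'a' 0 → fail=5;  out ∅∪{2}={2}
  n6('aa'): parent n5 fail=0; on 'a' 0 → fail=5;  out {1}∪{2}={1,2}
  n8('ba'): parent n7 fail=0; on 'a' 0 → fail=5;  out {3}∪{2}={2,3}
  n9('ab'): parent n5 fail=0; on 'b' 0 → fail=7;  out {4}∪∅={4}
  n10('cb'): parent n1 fail=0; on 'b' 0 → fail=7;  out ∅∪∅=∅
  n19('ac'): parent n5 fail=0; on 'c' 0 → fail=1;  out ∅∪∅=∅
  n3('cac'): parent n2 fail=5; on 'c' 5 → fail=19;  out ∅∪∅=∅
  n11('cbc'): parent n10 fail=7; on 'c' 7→0 → fail=1;  out ∅∪∅=∅
  n15('cbb'): parent n10 fail=7; on 'b' 7→0 → fail=7;  out ∅∪∅=∅
  n20('aca'): parent n19 fail=1; on 'a' 1 → fail=2;  out {7}∪{2}={2,7}
  n4('caca'): parent n3 fail=19; on 'a' 19 → fail=20;  out {0}∪{2,7}={0,2,7}
  n12('cbcb'): parent n11 fail=1; on 'b' 1 → fail=10;  out ∅∪∅=∅
  n16('cbbb'): parent n15 fail=7; on 'b' 7→0 → fail=7;  out ∅∪∅=∅
  n13('cbcbb'): parent n12 fail=10; on 'b' 10 → fail=15;  out ∅∪∅=∅
  n17('cbbba'): parent n16 fail=7; on 'a' 7 → fail=8;  out ∅∪{2,3}={2,3}
  n14('cbcbba'): parent n13 fail=15; on 'a' 15→7 → fail=8;  out {5}∪{2,3}={2,3,5}
  n18('cbbbaa'): parent n17 fail=8; on 'a' 8→5 → fail=6;  out {6}∪{1,2}={1,2,6}

Scan:
pos 0 'b': at 7
pos 1 'a': at 8  ** P2@[1:1],P3@[0:1]
pos 2 'a': at 6 (via fail)  ** P1@[1:2],P2@[2:2]
pos 3 'c': at 19 (via fail)
pos 4 'a': at 20  ** P2@[4:4],P7@[2:4]
pos 5 'c': at 3 (via fail)
pos 6 'a': at 4  ** P0@[3:6],P2@[6:6],P7@[4:6]
pos 7 'b': at 9 (via fail)  ** P4@[6:7]
pos 8 'a': at 8 (via fail)  ** P2@[8:8],P3@[7:8]
pos 9 'a': at 6 (via fail)  ** P1@[8:9],P2@[9:9]
pos 10 'c': at 19 (via fail)
pos 11 'a': at 20  ** P2@[11:11],P7@[9:11]
pos 12 'b': at 9 (via fail)  ** P4@[11:12]
pos 13 'c': at 1 (via fail)
pos 14 'a': at 2  ** P2@[14:14]
pos 15 'c': at 3
pos 16 'a': at 4  ** P0@[13:16],P2@[16:16],P7@[14:16]
pos 17 'c': at 3 (via fail)
pos 18 'b': at 10 (via fail)
pos 19 'b': at 15
pos 20 'b': at 16
pos 21 'a': at 17  ** P2@[21:21],P3@[20:21]

Result: [[1,2],[1,3],[2,1],[2,2],[4,2],[4,7],[6,0],[6,2],[6,7],[7,4],[8,2],[8,3],[9,1],[9,2],[11,2],[11,7],[12,4],[14,2],[16,0],[16,2],[16,7],[21,2],[21,3]]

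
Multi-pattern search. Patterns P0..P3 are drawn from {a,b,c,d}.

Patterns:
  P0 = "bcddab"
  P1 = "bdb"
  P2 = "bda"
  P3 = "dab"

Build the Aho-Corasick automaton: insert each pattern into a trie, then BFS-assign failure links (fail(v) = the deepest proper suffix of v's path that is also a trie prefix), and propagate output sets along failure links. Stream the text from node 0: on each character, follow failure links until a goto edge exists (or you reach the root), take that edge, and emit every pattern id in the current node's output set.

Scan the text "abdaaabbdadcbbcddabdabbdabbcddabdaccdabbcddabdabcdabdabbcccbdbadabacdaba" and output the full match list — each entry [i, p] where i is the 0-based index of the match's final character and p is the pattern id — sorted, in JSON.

Build automaton:
Trie (insert patterns):
  n0 'ε': b→1 d→10
  n1 'b': c→2 d→7
  n2 'bc': d→3
  n3 'bcd': d→4
  n4 'bcdd': a→5
  n5 'bcdda': b→6
  n6 'bcddab': ·  [P0 ends]
  n7 'bd': a→9 b→8
  n8 'bdb': ·  [P1 ends]
  n9 'bda': ·  [P2 ends]
  n10 'd': a→11
  n11 'da': b→12
  n12 'dab': ·  [P3 ends]

BFS fail/out derivation:
  n1('b'): parent n0 fail=0; on 'b' 0 → fail=0;  out ∅∪∅=∅
  n10('d'): parent n0 fail=0; on 'd' 0 → fail=0;  out ∅∪∅=∅
  n2('bc'): parent n1 fail=0; on 'c' 0 → fail=0;  out ∅∪∅=∅
  n7('bd'): parent n1 fail=0; on 'd' 0 → fail=10;  out ∅∪∅=∅
  n11('da'): parent n10 fail=0; on 'a' 0 → fail=0;  out ∅∪∅=∅
  n3('bcd'): parent n2 fail=0; on 'd' 0 → fail=10;  out ∅∪∅=∅
  n8('bdb'): parent n7 fail=10; on 'b' 10→0 → fail=1;  out {1}∪∅={1}
  n9('bda'): parent n7 fail=10; on 'a' 10 → fail=11;  out {2}∪∅={2}
  n12('dab'): parent n11 fail=0; on 'b' 0 → fail=1;  out {3}∪∅={3}
  n4('bcdd'): parent n3 fail=10; on 'd' 10→0 → fail=10;  out ∅∪∅=∅
  n5('bcdda'): parent n4 fail=10; on 'a' 10 → fail=11;  out ∅∪∅=∅
  n6('bcddab'): parent n5 fail=11; on 'b' 11 → fail=12;  out {0}∪{3}={0,3}

Text stream:
pos 0 'a': at 0
pos 1 'b': at 1
pos 2 'd': at 7
pos 3 'a': at 9  → match P2@[1:3]
pos 4 'a': at 0 (fail-walked)
pos 5 'a': at 0
pos 6 'b': at 1
pos 7 'b': at 1 (fail-walked)
pos 8 'd': at 7
pos 9 'a': at 9  → match P2@[7:9]
pos 10 'd': at 10 (fail-walked)
pos 11 'c': at 0 (fail-walked)
pos 12 'b': at 1
pos 13 'b': at 1 (fail-walked)
pos 14 'c': at 2
pos 15 'd': at 3
pos 16 'd': at 4
pos 17 'a': at 5
pos 18 'b': at 6  → match P0@[13:18],P3@[16:18]
pos 19 'd': at 7 (fail-walked)
pos 20 'a': at 9  → match P2@[18:20]
pos 21 'b': at 12 (fail-walked)  → match P3@[19:21]
pos 22 'b': at 1 (fail-walked)
pos 23 'd': at 7
pos 24 'a': at 9  → match P2@[22:24]
pos 25 'b': at 12 (fail-walked)  → match P3@[23:25]
pos 26 'b': at 1 (fail-walked)
pos 27 'c': at 2
pos 28 'd': at 3
pos 29 'd': at 4
pos 30 'a': at 5
pos 31 'b': at 6  → match P0@[26:31],P3@[29:31]
pos 32 'd': at 7 (fail-walked)
pos 33 'a': at 9  → match P2@[31:33]
pos 34 'c': at 0 (fail-walked)
pos 35 'c': at 0
pos 36 'd': at 10
pos 37 'a': at 11
pos 38 'b': at 12  → match P3@[36:38]
pos 39 'b': at 1 (fail-walked)
pos 40 'c': at 2
pos 41 'd': at 3
pos 42 'd': at 4
pos 43 'a': at 5
pos 44 'b': at 6  → match P0@[39:44],P3@[42:44]
pos 45 'd': at 7 (fail-walked)
pos 46 'a': at 9  → match P2@[44:46]
pos 47 'b': at 12 (fail-walked)  → match P3@[45:47]
pos 48 'c': at 2 (fail-walked)
pos 49 'd': at 3
pos 50 'a': at 11 (fail-walked)
pos 51 'b': at 12  → match P3@[49:51]
pos 52 'd': at 7 (fail-walked)
pos 53 'a': at 9  → match P2@[51:53]
pos 54 'b': at 12 (fail-walked)  → match P3@[52:54]
pos 55 'b': at 1 (fail-walked)
pos 56 'c': at 2
pos 57 'c': at 0 (fail-walked)
pos 58 'c': at 0
pos 59 'b': at 1
pos 60 'd': at 7
pos 61 'b': at 8  → match P1@[59:61]
pos 62 'a': at 0 (fail-walked)
pos 63 'd': at 10
pos 64 'a': at 11
pos 65 'b': at 12  → match P3@[63:65]
pos 66 'a': at 0 (fail-walked)
pos 67 'c': at 0
pos 68 'd': at 10
pos 69 'a': at 11
pos 70 'b': at 12  → match P3@[68:70]
pos 71 'a': at 0 (fail-walked)

All matches (sorted): [[3,2],[9,2],[18,0],[18,3],[20,2],[21,3],[24,2],[25,3],[31,0],[31,3],[33,2],[38,3],[44,0],[44,3],[46,2],[47,3],[51,3],[53,2],[54,3],[61,1],[65,3],[70,3]]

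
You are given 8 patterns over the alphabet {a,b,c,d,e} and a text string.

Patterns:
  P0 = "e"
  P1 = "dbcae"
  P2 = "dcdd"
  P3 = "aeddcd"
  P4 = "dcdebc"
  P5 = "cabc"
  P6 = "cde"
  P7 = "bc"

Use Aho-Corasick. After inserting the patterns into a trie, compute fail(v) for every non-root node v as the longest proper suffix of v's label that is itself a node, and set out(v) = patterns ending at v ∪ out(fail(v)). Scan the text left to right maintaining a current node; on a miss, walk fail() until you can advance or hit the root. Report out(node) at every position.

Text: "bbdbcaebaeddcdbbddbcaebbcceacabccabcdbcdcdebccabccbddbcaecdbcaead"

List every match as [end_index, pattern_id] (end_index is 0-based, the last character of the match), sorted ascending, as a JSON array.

Build automaton:
Trie nodes:
  n0 'ε': a→10 b→25 c→19 d→2 e→1
  n1 'e': ·  ←P0
  n2 'd': b→3 c→7
  n3 'db': c→4
  n4 'dbc': a→5
  n5 'dbca': e→6
  n6 'dbcae': ·  ←P1
  n7 'dc': d→8
  n8 'dcd': d→9 e→16
  n9 'dcdd': ·  ←P2
  n10 'a': e→11
  n11 'ae': d→12
  n12 'aed': d→13
  n13 'aedd': c→14
  n14 'aeddc': d→15
  n15 'aeddcd': ·  ←P3
  n16 'dcde': b→17
  n17 'dcdeb': c→18
  n18 'dcdebc': ·  ←P4
  n19 'c': a→20 d→23
  n20 'ca': b→21
  n21 'cab': c→22
  n22 'cabc': ·  ←P5
  n23 'cd': e→24
  n24 'cde': ·  ←P6
  n25 'b': c→26
  n26 'bc': ·  ←P7

Failure links (BFS by depth):
  n1('e'): parent n0 fail=0; on 'e' 0 → fail=0;  out {0}∪∅={0}
  n2('d'): parent n0 fail=0; on 'd' 0 → fail=0;  out ∅∪∅=∅
  n10('a'): parent n0 fail=0; on 'a' 0 → fail=0;  out ∅∪∅=∅
  n19('c'): parent n0 fail=0; on 'c' 0 → fail=0;  out ∅∪∅=∅
  n25('b'): parent n0 fail=0; on 'b' 0 → fail=0;  out ∅∪∅=∅
  n3('db'): parent n2 fail=0; on 'b' 0 → fail=25;  out ∅∪∅=∅
  n7('dc'): parent n2 fail=0; on 'c' 0 → fail=19;  out ∅∪∅=∅
  n11('ae'): parent n10 fail=0; on 'e' 0 → fail=1;  out ∅∪{0}={0}
  n20('ca'): parent n19 fail=0; on 'a' 0 → fail=10;  out ∅∪∅=∅
  n23('cd'): parent n19 fail=0; on 'd' 0 → fail=2;  out ∅∪∅=∅
  n26('bc'): parent n25 fail=0; on 'c' 0 → fail=19;  out {7}∪∅={7}
  n4('dbc'): parent n3 fail=25; on 'c' 25 → fail=26;  out ∅∪{7}={7}
  n8('dcd'): parent n7 fail=19; on 'd' 19 → fail=23;  out ∅∪∅=∅
  n12('aed'): parent n11 fail=1; on 'd' 1→0 → fail=2;  out ∅∪∅=∅
  n21('cab'): parent n20 fail=10; on 'b' 10→0 → fail=25;  out ∅∪∅=∅
  n24('cde'): parent n23 fail=2; on 'e' 2→0 → fail=1;  out {6}∪{0}={0,6}
  n5('dbca'): parent n4 fail=26; on 'a' 26→19 → fail=20;  out ∅∪∅=∅
  n9('dcdd'): parent n8 fail=23; on 'd' 23→2→0 → fail=2;  out {2}∪∅={2}
  n13('aedd'): parent n12 fail=2; on 'd' 2→0 → fail=2;  out ∅∪∅=∅
  n16('dcde'): parent n8 fail=23; on 'e' 23 → fail=24;  out ∅∪{0,6}={0,6}
  n22('cabc'): parent n21 fail=25; on 'c' 25 → fail=26;  out {5}∪{7}={5,7}
  n6('dbcae'): parent n5 fail=20; on 'e' 20→10 → fail=11;  out {1}∪{0}={0,1}
  n14('aeddc'): parent n13 fail=2; on 'c' 2 → fail=7;  out ∅∪∅=∅
  n17('dcdeb'): parent n16 fail=24; on 'b' 24→1→0 → fail=25;  out ∅∪∅=∅
  n15('aeddcd'): parent n14 fail=7; on 'd' 7 → fail=8;  out {3}∪∅={3}
  n18('dcdebc'): parent n17 fail=25; on 'c' 25 → fail=26;  out {4}∪{7}={4,7}

Scan:
i=0 'b': node 0→25
i=1 'b': node 25→25 ·f
i=2 'd': node 25→2 ·f
i=3 'b': node 2→3
i=4 'c': node 3→4  emit P7@[3:4]
i=5 'a': node 4→5
i=6 'e': node 5→6  emit P0@[6:6],P1@[2:6]
i=7 'b': node 6→25 ·f
i=8 'a': node 25→10 ·f
i=9 'e': node 10→11  emit P0@[9:9]
i=10 'd': node 11→12
i=11 'd': node 12→13
i=12 'c': node 13→14
i=13 'd': node 14→15  emit P3@[8:13]
i=14 'b': node 15→3 ·f
i=15 'b': node 3→25 ·f
i=16 'd': node 25→2 ·f
i=17 'd': node 2→2 ·f
i=18 'b': node 2→3
i=19 'c': node 3→4  emit P7@[18:19]
i=20 'a': node 4→5
i=21 'e': node 5→6  emit P0@[21:21],P1@[17:21]
i=22 'b': node 6→25 ·f
i=23 'b': node 25→25 ·f
i=24 'c': node 25→26  emit P7@[23:24]
i=25 'c': node 26→19 ·f
i=26 'e': node 19→1 ·f  emit P0@[26:26]
i=27 'a': node 1→10 ·f
i=28 'c': node 10→19 ·f
i=29 'a': node 19→20
i=30 'b': node 20→21
i=31 'c': node 21→22  emit P5@[28:31],P7@[30:31]
i=32 'c': node 22→19 ·f
i=33 'a': node 19→20
i=34 'b': node 20→21
i=35 'c': node 21→22  emit P5@[32:35],P7@[34:35]
i=36 'd': node 22→23 ·f
i=37 'b': node 23→3 ·f
i=38 'c': node 3→4  emit P7@[37:38]
i=39 'd': node 4→23 ·f
i=40 'c': node 23→7 ·f
i=41 'd': node 7→8
i=42 'e': node 8→16  emit P0@[42:42],P6@[40:42]
i=43 'b': node 16→17
i=44 'c': node 17→18  emit P4@[39:44],P7@[43:44]
i=45 'c': node 18→19 ·f
i=46 'a': node 19→20
i=47 'b': node 20→21
i=48 'c': node 21→22  emit P5@[45:48],P7@[47:48]
i=49 'c': node 22→19 ·f
i=50 'b': node 19→25 ·f
i=51 'd': node 25→2 ·f
i=52 'd': node 2→2 ·f
i=53 'b': node 2→3
i=54 'c': node 3→4  emit P7@[53:54]
i=55 'a': node 4→5
i=56 'e': node 5→6  emit P0@[56:56],P1@[52:56]
i=57 'c': node 6→19 ·f
i=58 'd': node 19→23
i=59 'b': node 23→3 ·f
i=60 'c': node 3→4  emit P7@[59:60]
i=61 'a': node 4→5
i=62 'e': node 5→6  emit P0@[62:62],P1@[58:62]
i=63 'a': node 6→10 ·f
i=64 'd': node 10→2 ·f

Matches: [[4,7],[6,0],[6,1],[9,0],[13,3],[19,7],[21,0],[21,1],[24,7],[26,0],[31,5],[31,7],[35,5],[35,7],[38,7],[42,0],[42,6],[44,4],[44,7],[48,5],[48,7],[54,7],[56,0],[56,1],[60,7],[62,0],[62,1]]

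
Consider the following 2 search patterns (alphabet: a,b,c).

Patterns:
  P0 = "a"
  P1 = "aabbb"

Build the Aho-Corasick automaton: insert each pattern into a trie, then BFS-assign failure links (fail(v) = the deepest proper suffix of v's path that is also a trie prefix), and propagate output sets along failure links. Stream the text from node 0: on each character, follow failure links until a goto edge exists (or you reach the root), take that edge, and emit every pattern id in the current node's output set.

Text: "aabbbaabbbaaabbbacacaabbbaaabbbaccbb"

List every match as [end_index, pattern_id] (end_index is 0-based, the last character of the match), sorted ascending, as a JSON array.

Construct AC machine:
Trie (insert patterns):
  0='ε' goto a→1
  1='a' goto a→2  ←P0
  2='aa' goto b→3
  3='aab' goto b→4
  4='aabb' goto b→5
  5='aabbb' goto ·  ←P1

Failure links (BFS by depth):
  fail(1) 'a': from fail(0)=0 chase 'a': 0 ⇒ 0;  out={0}∪out(0)={0}
  fail(2) 'aa': from fail(1)=0 chase 'a': 0 ⇒ 1;  out=∅∪out(1)={0}
  fail(3) 'aab': from fail(2)=1 chase 'b': 1→0 ⇒ 0;  out=∅∪out(0)=∅
  fail(4) 'aabb': from fail(3)=0 chase 'b': 0 ⇒ 0;  out=∅∪out(0)=∅
  fail(5) 'aabbb': from fail(4)=0 chase 'b': 0 ⇒ 0;  out={1}∪out(0)={1}

Run:
pos 0 'a': at 1  emit P0@[0:0]
pos 1 'a': at 2  emit P0@[1:1]
pos 2 'b': at 3
pos 3 'b': at 4
pos 4 'b': at 5  emit P1@[0:4]
pos 5 'a': at 1 ·f  emit P0@[5:5]
pos 6 'a': at 2  emit P0@[6:6]
pos 7 'b': at 3
pos 8 'b': at 4
pos 9 'b': at 5  emit P1@[5:9]
pos 10 'a': at 1 ·f  emit P0@[10:10]
pos 11 'a': at 2  emit P0@[11:11]
pos 12 'a': at 2 ·f  emit P0@[12:12]
pos 13 'b': at 3
pos 14 'b': at 4
pos 15 'b': at 5  emit P1@[11:15]
pos 16 'a': at 1 ·f  emit P0@[16:16]
pos 17 'c': at 0 ·f
pos 18 'a': at 1  emit P0@[18:18]
pos 19 'c': at 0 ·f
pos 20 'a': at 1  emit P0@[20:20]
pos 21 'a': at 2  emit P0@[21:21]
pos 22 'b': at 3
pos 23 'b': at 4
pos 24 'b': at 5  emit P1@[20:24]
pos 25 'a': at 1 ·f  emit P0@[25:25]
pos 26 'a': at 2  emit P0@[26:26]
pos 27 'a': at 2 ·f  emit P0@[27:27]
pos 28 'b': at 3
pos 29 'b': at 4
pos 30 'b': at 5  emit P1@[26:30]
pos 31 'a': at 1 ·f  emit P0@[31:31]
pos 32 'c': at 0 ·f
pos 33 'c': at 0
pos 34 'b': at 0
pos 35 'b': at 0

Result: [[0,0],[1,0],[4,1],[5,0],[6,0],[9,1],[10,0],[11,0],[12,0],[15,1],[16,0],[18,0],[20,0],[21,0],[24,1],[25,0],[26,0],[27,0],[30,1],[31,0]]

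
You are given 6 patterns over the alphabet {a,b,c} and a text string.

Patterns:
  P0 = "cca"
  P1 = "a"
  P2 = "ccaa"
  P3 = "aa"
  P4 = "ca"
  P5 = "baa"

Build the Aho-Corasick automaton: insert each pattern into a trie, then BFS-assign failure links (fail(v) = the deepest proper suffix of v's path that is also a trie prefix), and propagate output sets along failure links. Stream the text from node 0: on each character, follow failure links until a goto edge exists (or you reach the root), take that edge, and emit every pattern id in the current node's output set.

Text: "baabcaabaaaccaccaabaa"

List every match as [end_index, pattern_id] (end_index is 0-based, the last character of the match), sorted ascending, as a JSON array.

Construct AC machine:
Trie nodes:
  n0 'ε': a→4 b→8 c→1
  n1 'c': a→7 c→2
  n2 'cc': a→3
  n3 'cca': a→5  ←P0
  n4 'a': a→6  ←P1
  n5 'ccaa': ·  ←P2
  n6 'aa': ·  ←P3
  n7 'ca': ·  ←P4
  n8 'b': a→9
  n9 'ba': a→10
  n10 'baa': ·  ←P5

Failure links (BFS by depth):
  fail(1) 'c': from fail(0)=0 chase 'c': 0 ⇒ 0;  out=∅∪out(0)=∅
  fail(4) 'a': from fail(0)=0 chase 'a': 0 ⇒ 0;  out={1}∪out(0)={1}
  fail(8) 'b': from fail(0)=0 chase 'b': 0 ⇒ 0;  out=∅∪out(0)=∅
  fail(2) 'cc': from fail(1)=0 chase 'c': 0 ⇒ 1;  out=∅∪out(1)=∅
  fail(6) 'aa': from fail(4)=0 chase 'a': 0 ⇒ 4;  out={3}∪out(4)={1,3}
  fail(7) 'ca': from fail(1)=0 chase 'a': 0 ⇒ 4;  out={4}∪out(4)={1,4}
  fail(9) 'ba': from fail(8)=0 chase 'a': 0 ⇒ 4;  out=∅∪out(4)={1}
  fail(3) 'cca': from fail(2)=1 chase 'a': 1 ⇒ 7;  out={0}∪out(7)={0,1,4}
  fail(10) 'baa': from fail(9)=4 chase 'a': 4 ⇒ 6;  out={5}∪out(6)={1,3,5}
  fail(5) 'ccaa': from fail(3)=7 chase 'a': 7→4 ⇒ 6;  out={2}∪out(6)={1,2,3}

Run:
[0] read 'b'  n0⇒n8
[1] read 'a'  n8⇒n9  ** P1@[1:1]
[2] read 'a'  n9⇒n10  ** P1@[2:2],P3@[1:2],P5@[0:2]
[3] read 'b'  n10⇒n8 (fail-walked)
[4] read 'c'  n8⇒n1 (fail-walked)
[5] read 'a'  n1⇒n7  ** P1@[5:5],P4@[4:5]
[6] read 'a'  n7⇒n6 (fail-walked)  ** P1@[6:6],P3@[5:6]
[7] read 'b'  n6⇒n8 (fail-walked)
[8] read 'a'  n8⇒n9  ** P1@[8:8]
[9] read 'a'  n9⇒n10  ** P1@[9:9],P3@[8:9],P5@[7:9]
[10] read 'a'  n10⇒n6 (fail-walked)  ** P1@[10:10],P3@[9:10]
[11] read 'c'  n6⇒n1 (fail-walked)
[12] read 'c'  n1⇒n2
[13] read 'a'  n2⇒n3  ** P0@[11:13],P1@[13:13],P4@[12:13]
[14] read 'c'  n3⇒n1 (fail-walked)
[15] read 'c'  n1⇒n2
[16] read 'a'  n2⇒n3  ** P0@[14:16],P1@[16:16],P4@[15:16]
[17] read 'a'  n3⇒n5  ** P1@[17:17],P2@[14:17],P3@[16:17]
[18] read 'b'  n5⇒n8 (fail-walked)
[19] read 'a'  n8⇒n9  ** P1@[19:19]
[20] read 'a'  n9⇒n10  ** P1@[20:20],P3@[19:20],P5@[18:20]

All matches (sorted): [[1,1],[2,1],[2,3],[2,5],[5,1],[5,4],[6,1],[6,3],[8,1],[9,1],[9,3],[9,5],[10,1],[10,3],[13,0],[13,1],[13,4],[16,0],[16,1],[16,4],[17,1],[17,2],[17,3],[19,1],[20,1],[20,3],[20,5]]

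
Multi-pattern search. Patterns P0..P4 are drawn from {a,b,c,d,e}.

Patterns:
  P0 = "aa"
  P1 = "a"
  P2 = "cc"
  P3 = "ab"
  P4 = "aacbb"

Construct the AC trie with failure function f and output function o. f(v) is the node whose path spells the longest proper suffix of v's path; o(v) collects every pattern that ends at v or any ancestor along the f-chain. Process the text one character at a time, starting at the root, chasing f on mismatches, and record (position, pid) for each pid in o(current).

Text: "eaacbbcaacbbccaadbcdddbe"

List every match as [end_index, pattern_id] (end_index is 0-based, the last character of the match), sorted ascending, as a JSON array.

Construct AC machine:
Trie nodes:
  0='ε' goto a→1 c→3
  1='a' goto a→2 b→5  ←P1
  2='aa' goto c→6  ←P0
  3='c' goto c→4
  4='cc' goto ·  ←P2
  5='ab' goto ·  ←P3
  6='aac' goto b→7
  7='aacb' goto b→8
  8='aacbb' goto ·  ←P4

Failure links (BFS by depth):
  fail(1) 'a': from fail(0)=0 chase 'a': 0 ⇒ 0;  out={1}∪out(0)={1}
  fail(3) 'c': from fail(0)=0 chase 'c': 0 ⇒ 0;  out=∅∪out(0)=∅
  fail(2) 'aa': from fail(1)=0 chase 'a': 0 ⇒ 1;  out={0}∪out(1)={0,1}
  fail(4) 'cc': from fail(3)=0 chase 'c': 0 ⇒ 3;  out={2}∪out(3)={2}
  fail(5) 'ab': from fail(1)=0 chase 'b': 0 ⇒ 0;  out={3}∪out(0)={3}
  fail(6) 'aac': from fail(2)=1 chase 'c': 1→0 ⇒ 3;  out=∅∪out(3)=∅
  fail(7) 'aacb': from fail(6)=3 chase 'b': 3→0 ⇒ 0;  out=∅∪out(0)=∅
  fail(8) 'aacbb': from fail(7)=0 chase 'b': 0 ⇒ 0;  out={4}∪out(0)={4}

Run:
pos 0 'e': at 0
pos 1 'a': at 1  → match P1@[1:1]
pos 2 'a': at 2  → match P0@[1:2],P1@[2:2]
pos 3 'c': at 6
pos 4 'b': at 7
pos 5 'b': at 8  → match P4@[1:5]
pos 6 'c': at 3 ·f
pos 7 'a': at 1 ·f  → match P1@[7:7]
pos 8 'a': at 2  → match P0@[7:8],P1@[8:8]
pos 9 'c': at 6
pos 10 'b': at 7
pos 11 'b': at 8  → match P4@[7:11]
pos 12 'c': at 3 ·f
pos 13 'c': at 4  → match P2@[12:13]
pos 14 'a': at 1 ·f  → match P1@[14:14]
pos 15 'a': at 2  → match P0@[14:15],P1@[15:15]
pos 16 'd': at 0 ·f
pos 17 'b': at 0
pos 18 'c': at 3
pos 19 'd': at 0 ·f
pos 20 'd': at 0
pos 21 'd': at 0
pos 22 'b': at 0
pos 23 'e': at 0

Matches: [[1,1],[2,0],[2,1],[5,4],[7,1],[8,0],[8,1],[11,4],[13,2],[14,1],[15,0],[15,1]]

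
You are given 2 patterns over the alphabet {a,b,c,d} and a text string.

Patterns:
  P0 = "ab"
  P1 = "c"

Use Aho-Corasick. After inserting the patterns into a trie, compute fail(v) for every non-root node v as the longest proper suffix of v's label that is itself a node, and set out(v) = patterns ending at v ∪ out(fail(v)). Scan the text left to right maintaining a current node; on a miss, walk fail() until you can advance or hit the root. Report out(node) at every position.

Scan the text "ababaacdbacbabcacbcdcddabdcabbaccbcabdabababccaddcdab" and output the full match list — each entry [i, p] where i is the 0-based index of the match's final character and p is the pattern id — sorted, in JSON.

Construct AC machine:
Trie nodes:
  0='ε' goto a→1 c→3
  1='a' goto b→2
  2='ab' goto ·  [P0 ends]
  3='c' goto ·  [P1 ends]

Failure links (BFS by depth):
  fail(1) 'a': from fail(0)=0 chase 'a': 0 ⇒ 0;  out=∅∪out(0)=∅
  fail(3) 'c': from fail(0)=0 chase 'c': 0 ⇒ 0;  out={1}∪out(0)={1}
  fail(2) 'ab': from fail(1)=0 chase 'b': 0 ⇒ 0;  out={0}∪out(0)={0}

Run:
i=0 'a': node 0→1
i=1 'b': node 1→2  emit P0@[0:1]
i=2 'a': node 2→1 ·f
i=3 'b': node 1→2  emit P0@[2:3]
i=4 'a': node 2→1 ·f
i=5 'a': node 1→1 ·f
i=6 'c': node 1→3 ·f  emit P1@[6:6]
i=7 'd': node 3→0 ·f
i=8 'b': node 0→0
i=9 'a': node 0→1
i=10 'c': node 1→3 ·f  emit P1@[10:10]
i=11 'b': node 3→0 ·f
i=12 'a': node 0→1
i=13 'b': node 1→2  emit P0@[12:13]
i=14 'c': node 2→3 ·f  emit P1@[14:14]
i=15 'a': node 3→1 ·f
i=16 'c': node 1→3 ·f  emit P1@[16:16]
i=17 'b': node 3→0 ·f
i=18 'c': node 0→3  emit P1@[18:18]
i=19 'd': node 3→0 ·f
i=20 'c': node 0→3  emit P1@[20:20]
i=21 'd': node 3→0 ·f
i=22 'd': node 0→0
i=23 'a': node 0→1
i=24 'b': node 1→2  emit P0@[23:24]
i=25 'd': node 2→0 ·f
i=26 'c': node 0→3  emit P1@[26:26]
i=27 'a': node 3→1 ·f
i=28 'b': node 1→2  emit P0@[27:28]
i=29 'b': node 2→0 ·f
i=30 'a': node 0→1
i=31 'c': node 1→3 ·f  emit P1@[31:31]
i=32 'c': node 3→3 ·f  emit P1@[32:32]
i=33 'b': node 3→0 ·f
i=34 'c': node 0→3  emit P1@[34:34]
i=35 'a': node 3→1 ·f
i=36 'b': node 1→2  emit P0@[35:36]
i=37 'd': node 2→0 ·f
i=38 'a': node 0→1
i=39 'b': node 1→2  emit P0@[38:39]
i=40 'a': node 2→1 ·f
i=41 'b': node 1→2  emit P0@[40:41]
i=42 'a': node 2→1 ·f
i=43 'b': node 1→2  emit P0@[42:43]
i=44 'c': node 2→3 ·f  emit P1@[44:44]
i=45 'c': node 3→3 ·f  emit P1@[45:45]
i=46 'a': node 3→1 ·f
i=47 'd': node 1→0 ·f
i=48 'd': node 0→0
i=49 'c': node 0→3  emit P1@[49:49]
i=50 'd': node 3→0 ·f
i=51 'a': node 0→1
i=52 'b': node 1→2  emit P0@[51:52]

All matches (sorted): [[1,0],[3,0],[6,1],[10,1],[13,0],[14,1],[16,1],[18,1],[20,1],[24,0],[26,1],[28,0],[31,1],[32,1],[34,1],[36,0],[39,0],[41,0],[43,0],[44,1],[45,1],[49,1],[52,0]]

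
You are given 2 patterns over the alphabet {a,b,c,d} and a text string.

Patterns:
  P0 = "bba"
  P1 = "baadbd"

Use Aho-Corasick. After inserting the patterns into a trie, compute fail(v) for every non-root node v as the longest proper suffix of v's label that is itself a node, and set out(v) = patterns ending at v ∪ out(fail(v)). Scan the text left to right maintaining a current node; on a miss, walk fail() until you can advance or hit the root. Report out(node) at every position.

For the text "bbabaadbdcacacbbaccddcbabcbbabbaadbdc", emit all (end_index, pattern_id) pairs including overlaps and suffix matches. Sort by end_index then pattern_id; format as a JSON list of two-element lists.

Build automaton:
Trie nodes:
  n0 'ε': b→1
  n1 'b': a→4 b→2
  n2 'bb': a→3
  n3 'bba': ·  [P0 ends]
  n4 'ba': a→5
  n5 'baa': d→6
  n6 'baad': b→7
  n7 'baadb': d→8
  n8 'baadbd': ·  [P1 ends]

BFS fail/out derivation:
  fail(1) 'b': from fail(0)=0 chase 'b': 0 ⇒ 0;  out=∅∪out(0)=∅
  fail(2) 'bb': from fail(1)=0 chase 'b': 0 ⇒ 1;  out=∅∪out(1)=∅
  fail(4) 'ba': from fail(1)=0 chase 'a': 0 ⇒ 0;  out=∅∪out(0)=∅
  fail(3) 'bba': from fail(2)=1 chase 'a': 1 ⇒ 4;  out={0}∪out(4)={0}
  fail(5) 'baa': from fail(4)=0 chase 'a': 0 ⇒ 0;  out=∅∪out(0)=∅
  fail(6) 'baad': from fail(5)=0 chase 'd': 0 ⇒ 0;  out=∅∪out(0)=∅
  fail(7) 'baadb': from fail(6)=0 chase 'b': 0 ⇒ 1;  out=∅∪out(1)=∅
  fail(8) 'baadbd': from fail(7)=1 chase 'd': 1→0 ⇒ 0;  out={1}∪out(0)={1}

Text stream:
i=0 'b': node 0→1
i=1 'b': node 1→2
i=2 'a': node 2→3  emit P0@[0:2]
i=3 'b': node 3→1 ·f
i=4 'a': node 1→4
i=5 'a': node 4→5
i=6 'd': node 5→6
i=7 'b': node 6→7
i=8 'd': node 7→8  emit P1@[3:8]
i=9 'c': node 8→0 ·f
i=10 'a': node 0→0
i=11 'c': node 0→0
i=12 'a': node 0→0
i=13 'c': node 0→0
i=14 'b': node 0→1
i=15 'b': node 1→2
i=16 'a': node 2→3  emit P0@[14:16]
i=17 'c': node 3→0 ·f
i=18 'c': node 0→0
i=19 'd': node 0→0
i=20 'd': node 0→0
i=21 'c': node 0→0
i=22 'b': node 0→1
i=23 'a': node 1→4
i=24 'b': node 4→1 ·f
i=25 'c': node 1→0 ·f
i=26 'b': node 0→1
i=27 'b': node 1→2
i=28 'a': node 2→3  emit P0@[26:28]
i=29 'b': node 3→1 ·f
i=30 'b': node 1→2
i=31 'a': node 2→3  emit P0@[29:31]
i=32 'a': node 3→5 ·f
i=33 'd': node 5→6
i=34 'b': node 6→7
i=35 'd': node 7→8  emit P1@[30:35]
i=36 'c': node 8→0 ·f

Matches: [[2,0],[8,1],[16,0],[28,0],[31,0],[35,1]]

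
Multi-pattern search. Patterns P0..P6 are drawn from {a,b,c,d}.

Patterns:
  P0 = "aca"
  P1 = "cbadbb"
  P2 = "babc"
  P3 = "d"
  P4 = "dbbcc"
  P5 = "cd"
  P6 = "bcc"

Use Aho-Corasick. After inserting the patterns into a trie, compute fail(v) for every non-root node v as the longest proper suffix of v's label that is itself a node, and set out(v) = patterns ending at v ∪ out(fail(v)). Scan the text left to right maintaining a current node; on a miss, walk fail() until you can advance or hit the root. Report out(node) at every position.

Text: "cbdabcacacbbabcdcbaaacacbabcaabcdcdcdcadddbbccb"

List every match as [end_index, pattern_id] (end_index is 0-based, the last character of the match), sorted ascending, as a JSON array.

Build automaton:
Trie (insert patterns):
  n0 'ε': a→1 b→10 c→4 d→14
  n1 'a': c→2
  n2 'ac': a→3
  n3 'aca': ·  ←P0
  n4 'c': b→5 d→19
  n5 'cb': a→6
  n6 'cba': d→7
  n7 'cbad': b→8
  n8 'cbadb': b→9
  n9 'cbadbb': ·  ←P1
  n10 'b': a→11 c→20
  n11 'ba': b→12
  n12 'bab': c→13
  n13 'babc': ·  ←P2
  n14 'd': b→15  ←P3
  n15 'db': b→16
  n16 'dbb': c→17
  n17 'dbbc': c→18
  n18 'dbbcc': ·  ←P4
  n19 'cd': ·  ←P5
  n20 'bc': c→21
  n21 'bcc': ·  ←P6

BFS fail/out derivation:
  n1('a'): parent n0 fail=0; on 'a' 0 → fail=0;  out ∅∪∅=∅
  n4('c'): parent n0 fail=0; on 'c' 0 → fail=0;  out ∅∪∅=∅
  n10('b'): parent n0 fail=0; on 'b' 0 → fail=0;  out ∅∪∅=∅
  n14('d'): parent n0 fail=0; on 'd' 0 → fail=0;  out {3}∪∅={3}
  n2('ac'): parent n1 fail=0; on 'c' 0 → fail=4;  out ∅∪∅=∅
  n5('cb'): parent n4 fail=0; on 'b' 0 → fail=10;  out ∅∪∅=∅
  n11('ba'): parent n10 fail=0; on 'a' 0 → fail=1;  out ∅∪∅=∅
  n15('db'): parent n14 fail=0; on 'b' 0 → fail=10;  out ∅∪∅=∅
  n19('cd'): parent n4 fail=0; on 'd' 0 → fail=14;  out {5}∪{3}={3,5}
  n20('bc'): parent n10 fail=0; on 'c' 0 → fail=4;  out ∅∪∅=∅
  n3('aca'): parent n2 fail=4; on 'a' 4→0 → fail=1;  out {0}∪∅={0}
  n6('cba'): parent n5 fail=10; on 'a' 10 → fail=11;  out ∅∪∅=∅
  n12('bab'): parent n11 fail=1; on 'b' 1→0 → fail=10;  out ∅∪∅=∅
  n16('dbb'): parent n15 fail=10; on 'b' 10→0 → fail=10;  out ∅∪∅=∅
  n21('bcc'): parent n20 fail=4; on 'c' 4→0 → fail=4;  out {6}∪∅={6}
  n7('cbad'): parent n6 fail=11; on 'd' 11→1→0 → fail=14;  out ∅∪{3}={3}
  n13('babc'): parent n12 fail=10; on 'c' 10 → fail=20;  out {2}∪∅={2}
  n17('dbbc'): parent n16 fail=10; on 'c' 10 → fail=20;  out ∅∪∅=∅
  n8('cbadb'): parent n7 fail=14; on 'b' 14 → fail=15;  out ∅∪∅=∅
  n18('dbbcc'): parent n17 fail=20; on 'c' 20 → fail=21;  out {4}∪{6}={4,6}
  n9('cbadbb'): parent n8 fail=15; on 'b' 15 → fail=16;  out {1}∪∅={1}

Scan:
pos 0 'c': at 4
pos 1 'b': at 5
pos 2 'd': at 14 (via fail)  emit P3@[2:2]
pos 3 'a': at 1 (via fail)
pos 4 'b': at 10 (via fail)
pos 5 'c': at 20
pos 6 'a': at 1 (via fail)
pos 7 'c': at 2
pos 8 'a': at 3  emit P0@[6:8]
pos 9 'c': at 2 (via fail)
pos 10 'b': at 5 (via fail)
pos 11 'b': at 10 (via fail)
pos 12 'a': at 11
pos 13 'b': at 12
pos 14 'c': at 13  emit P2@[11:14]
pos 15 'd': at 19 (via fail)  emit P3@[15:15],P5@[14:15]
pos 16 'c': at 4 (via fail)
pos 17 'b': at 5
pos 18 'a': at 6
pos 19 'a': at 1 (via fail)
pos 20 'a': at 1 (via fail)
pos 21 'c': at 2
pos 22 'a': at 3  emit P0@[20:22]
pos 23 'c': at 2 (via fail)
pos 24 'b': at 5 (via fail)
pos 25 'a': at 6
pos 26 'b': at 12 (via fail)
pos 27 'c': at 13  emit P2@[24:27]
pos 28 'a': at 1 (via fail)
pos 29 'a': at 1 (via fail)
pos 30 'b': at 10 (via fail)
pos 31 'c': at 20
pos 32 'd': at 19 (via fail)  emit P3@[32:32],P5@[31:32]
pos 33 'c': at 4 (via fail)
pos 34 'd': at 19  emit P3@[34:34],P5@[33:34]
pos 35 'c': at 4 (via fail)
pos 36 'd': at 19  emit P3@[36:36],P5@[35:36]
pos 37 'c': at 4 (via fail)
pos 38 'a': at 1 (via fail)
pos 39 'd': at 14 (via fail)  emit P3@[39:39]
pos 40 'd': at 14 (via fail)  emit P3@[40:40]
pos 41 'd': at 14 (via fail)  emit P3@[41:41]
pos 42 'b': at 15
pos 43 'b': at 16
pos 44 'c': at 17
pos 45 'c': at 18  emit P4@[41:45],P6@[43:45]
pos 46 'b': at 5 (via fail)

Matches: [[2,3],[8,0],[14,2],[15,3],[15,5],[22,0],[27,2],[32,3],[32,5],[34,3],[34,5],[36,3],[36,5],[39,3],[40,3],[41,3],[45,4],[45,6]]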